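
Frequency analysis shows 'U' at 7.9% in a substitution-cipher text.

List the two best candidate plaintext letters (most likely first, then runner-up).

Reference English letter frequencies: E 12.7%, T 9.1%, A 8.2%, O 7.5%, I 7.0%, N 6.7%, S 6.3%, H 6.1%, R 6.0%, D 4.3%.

Step 1: Observed frequency of 'U' is 7.9%.
Step 2: Compute distances to each reference frequency and sort:
  A (8.2%): difference = 0.3% <-- BEST
  O (7.5%): difference = 0.4% <-- RUNNER-UP
  I (7.0%): difference = 0.9%
  T (9.1%): difference = 1.2%
  N (6.7%): difference = 1.2%
Step 3: Most likely is 'A' (8.2%, diff 0.3%); second most likely is 'O' (7.5%, diff 0.4%).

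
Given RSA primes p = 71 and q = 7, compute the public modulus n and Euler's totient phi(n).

Step 1: n = p * q = 71 * 7 = 497.
Step 2: phi(n) = (p-1)(q-1) = 70 * 6 = 420.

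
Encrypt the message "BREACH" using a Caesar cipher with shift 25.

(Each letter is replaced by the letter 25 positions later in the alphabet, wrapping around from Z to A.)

Step 1: For each letter, shift forward by 25 positions (mod 26).
  B (position 1) -> position (1+25) mod 26 = 0 -> A
  R (position 17) -> position (17+25) mod 26 = 16 -> Q
  E (position 4) -> position (4+25) mod 26 = 3 -> D
  A (position 0) -> position (0+25) mod 26 = 25 -> Z
  C (position 2) -> position (2+25) mod 26 = 1 -> B
  H (position 7) -> position (7+25) mod 26 = 6 -> G
Result: AQDZBG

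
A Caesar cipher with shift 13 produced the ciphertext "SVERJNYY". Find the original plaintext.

Step 1: Reverse the shift by subtracting 13 from each letter position.
  S (position 18) -> position (18-13) mod 26 = 5 -> F
  V (position 21) -> position (21-13) mod 26 = 8 -> I
  E (position 4) -> position (4-13) mod 26 = 17 -> R
  R (position 17) -> position (17-13) mod 26 = 4 -> E
  J (position 9) -> position (9-13) mod 26 = 22 -> W
  N (position 13) -> position (13-13) mod 26 = 0 -> A
  Y (position 24) -> position (24-13) mod 26 = 11 -> L
  Y (position 24) -> position (24-13) mod 26 = 11 -> L
Decrypted message: FIREWALL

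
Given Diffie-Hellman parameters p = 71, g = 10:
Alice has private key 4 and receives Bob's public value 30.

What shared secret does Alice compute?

Step 1: s = B^a mod p = 30^4 mod 71.
  30^1 mod 71 = 30
  30^2 mod 71 = (30 * 30) mod 71 = 48
  30^3 mod 71 = (48 * 30) mod 71 = 20
  30^4 mod 71 = (20 * 30) mod 71 = 32
Result: shared secret = 32.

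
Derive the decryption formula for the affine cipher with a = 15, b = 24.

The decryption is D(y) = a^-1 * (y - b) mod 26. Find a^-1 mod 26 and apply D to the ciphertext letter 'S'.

Step 1: Find a^-1, the modular inverse of 15 mod 26.
Step 2: We need 15 * a^-1 = 1 (mod 26).
Step 3: 15 * 7 = 105 = 4 * 26 + 1, so a^-1 = 7.
Step 4: D(y) = 7(y - 24) mod 26.
Step 5: Apply to 'S' (y = 18): D(18) = 7 * (18 - 24) mod 26 = 7 * -6 mod 26 = 10 -> 'K'.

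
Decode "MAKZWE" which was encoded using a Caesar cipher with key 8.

Step 1: Reverse the shift by subtracting 8 from each letter position.
  M (position 12) -> position (12-8) mod 26 = 4 -> E
  A (position 0) -> position (0-8) mod 26 = 18 -> S
  K (position 10) -> position (10-8) mod 26 = 2 -> C
  Z (position 25) -> position (25-8) mod 26 = 17 -> R
  W (position 22) -> position (22-8) mod 26 = 14 -> O
  E (position 4) -> position (4-8) mod 26 = 22 -> W
Decrypted message: ESCROW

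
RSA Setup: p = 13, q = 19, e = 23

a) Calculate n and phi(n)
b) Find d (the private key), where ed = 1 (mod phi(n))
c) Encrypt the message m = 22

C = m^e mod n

Step 1: n = 13 * 19 = 247.
Step 2: phi(n) = (13-1)(19-1) = 12 * 18 = 216.
Step 3: Find d = 23^(-1) mod 216 = 47.
  Verify: 23 * 47 = 1081 = 1 (mod 216).
Step 4: C = 22^23 mod 247 = 224.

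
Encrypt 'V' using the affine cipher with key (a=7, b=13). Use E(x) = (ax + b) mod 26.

Step 1: Convert 'V' to number: x = 21.
Step 2: E(21) = (7 * 21 + 13) mod 26 = 160 mod 26 = 4.
Step 3: Convert 4 back to letter: E.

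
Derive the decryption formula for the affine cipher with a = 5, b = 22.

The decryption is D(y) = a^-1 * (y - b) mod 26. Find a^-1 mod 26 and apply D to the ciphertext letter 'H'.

Step 1: Find a^-1, the modular inverse of 5 mod 26.
Step 2: We need 5 * a^-1 = 1 (mod 26).
Step 3: 5 * 21 = 105 = 4 * 26 + 1, so a^-1 = 21.
Step 4: D(y) = 21(y - 22) mod 26.
Step 5: Apply to 'H' (y = 7): D(7) = 21 * (7 - 22) mod 26 = 21 * -15 mod 26 = 23 -> 'X'.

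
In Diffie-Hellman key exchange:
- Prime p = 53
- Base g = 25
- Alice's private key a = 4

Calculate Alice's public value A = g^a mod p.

Step 1: A = g^a mod p = 25^4 mod 53.
  25^1 mod 53 = 25
  25^2 mod 53 = (25 * 25) mod 53 = 42
  25^3 mod 53 = (42 * 25) mod 53 = 43
  25^4 mod 53 = (43 * 25) mod 53 = 15
Result: A = 15.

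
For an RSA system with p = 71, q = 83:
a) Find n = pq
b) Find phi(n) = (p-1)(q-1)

Step 1: n = p * q = 71 * 83 = 5893.
Step 2: phi(n) = (p-1)(q-1) = 70 * 82 = 5740.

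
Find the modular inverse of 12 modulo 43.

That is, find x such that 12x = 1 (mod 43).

Step 1: We need x such that 12 * x = 1 (mod 43).
Step 2: Using the extended Euclidean algorithm or trial:
  12 * 18 = 216 = 5 * 43 + 1.
Step 3: Since 216 mod 43 = 1, the inverse is x = 18.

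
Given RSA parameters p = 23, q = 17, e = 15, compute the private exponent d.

Step 1: n = 23 * 17 = 391.
Step 2: phi(n) = 22 * 16 = 352.
Step 3: Find d such that 15 * d = 1 (mod 352).
Step 4: d = 15^(-1) mod 352 = 47.
Verification: 15 * 47 = 705 = 2 * 352 + 1.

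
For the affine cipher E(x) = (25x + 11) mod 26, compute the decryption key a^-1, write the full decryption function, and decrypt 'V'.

Step 1: Find a^-1, the modular inverse of 25 mod 26.
Step 2: We need 25 * a^-1 = 1 (mod 26).
Step 3: 25 * 25 = 625 = 24 * 26 + 1, so a^-1 = 25.
Step 4: D(y) = 25(y - 11) mod 26.
Step 5: Apply to 'V' (y = 21): D(21) = 25 * (21 - 11) mod 26 = 25 * 10 mod 26 = 16 -> 'Q'.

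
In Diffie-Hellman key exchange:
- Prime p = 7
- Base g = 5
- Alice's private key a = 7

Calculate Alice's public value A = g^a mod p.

Step 1: A = g^a mod p = 5^7 mod 7.
  5^1 mod 7 = 5
  5^2 mod 7 = (5 * 5) mod 7 = 4
  5^3 mod 7 = (4 * 5) mod 7 = 6
  5^4 mod 7 = (6 * 5) mod 7 = 2
  5^5 mod 7 = (2 * 5) mod 7 = 3
  5^6 mod 7 = (3 * 5) mod 7 = 1
  5^7 mod 7 = (1 * 5) mod 7 = 5
Result: A = 5.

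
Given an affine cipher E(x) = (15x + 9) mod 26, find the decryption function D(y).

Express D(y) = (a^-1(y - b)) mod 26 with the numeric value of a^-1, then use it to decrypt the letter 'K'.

Step 1: Find a^-1, the modular inverse of 15 mod 26.
Step 2: We need 15 * a^-1 = 1 (mod 26).
Step 3: 15 * 7 = 105 = 4 * 26 + 1, so a^-1 = 7.
Step 4: D(y) = 7(y - 9) mod 26.
Step 5: Apply to 'K' (y = 10): D(10) = 7 * (10 - 9) mod 26 = 7 * 1 mod 26 = 7 -> 'H'.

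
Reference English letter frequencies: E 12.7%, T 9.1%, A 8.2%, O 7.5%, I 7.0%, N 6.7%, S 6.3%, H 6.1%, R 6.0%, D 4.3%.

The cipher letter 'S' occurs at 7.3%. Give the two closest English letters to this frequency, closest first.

Step 1: Observed frequency of 'S' is 7.3%.
Step 2: Compute distances to each reference frequency and sort:
  O (7.5%): difference = 0.2% <-- BEST
  I (7.0%): difference = 0.3% <-- RUNNER-UP
  N (6.7%): difference = 0.6%
  A (8.2%): difference = 0.9%
  S (6.3%): difference = 1.0%
Step 3: Most likely is 'O' (7.5%, diff 0.2%); second most likely is 'I' (7.0%, diff 0.3%).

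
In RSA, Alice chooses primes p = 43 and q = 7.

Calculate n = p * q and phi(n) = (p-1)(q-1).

Step 1: n = p * q = 43 * 7 = 301.
Step 2: phi(n) = (p-1)(q-1) = 42 * 6 = 252.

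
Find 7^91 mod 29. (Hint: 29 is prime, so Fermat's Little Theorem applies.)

Step 1: Since 29 is prime, by Fermat's Little Theorem: 7^28 = 1 (mod 29).
Step 2: Reduce exponent: 91 mod 28 = 7.
Step 3: So 7^91 = 7^7 (mod 29).
Step 4: 7^7 mod 29 = 1.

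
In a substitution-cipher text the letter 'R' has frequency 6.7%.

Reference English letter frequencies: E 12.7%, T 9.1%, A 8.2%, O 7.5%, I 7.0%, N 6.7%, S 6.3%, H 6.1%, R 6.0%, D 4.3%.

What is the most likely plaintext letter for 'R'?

Step 1: The observed frequency is 6.7%.
Step 2: Compare with English frequencies:
  E: 12.7% (difference: 6.0%)
  T: 9.1% (difference: 2.4%)
  A: 8.2% (difference: 1.5%)
  O: 7.5% (difference: 0.8%)
  I: 7.0% (difference: 0.3%)
  N: 6.7% (difference: 0.0%) <-- closest
  S: 6.3% (difference: 0.4%)
  H: 6.1% (difference: 0.6%)
  R: 6.0% (difference: 0.7%)
  D: 4.3% (difference: 2.4%)
Step 3: 'R' most likely represents 'N' (frequency 6.7%).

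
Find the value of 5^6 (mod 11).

Step 1: Compute 5^6 mod 11 step by step, reducing modulo 11 at each step.
  5^1 mod 11 = 5
  5^2 mod 11 = (5 * 5) mod 11 = 3
  5^3 mod 11 = (3 * 5) mod 11 = 4
  5^4 mod 11 = (4 * 5) mod 11 = 9
  5^5 mod 11 = (9 * 5) mod 11 = 1
  5^6 mod 11 = (1 * 5) mod 11 = 5
Step 2: Result = 5.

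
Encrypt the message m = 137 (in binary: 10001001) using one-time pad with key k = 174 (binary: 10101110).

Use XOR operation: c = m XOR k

Step 1: Write out the XOR operation bit by bit:
  Message: 10001001
  Key:     10101110
  XOR:     00100111
Step 2: Convert to decimal: 00100111 = 39.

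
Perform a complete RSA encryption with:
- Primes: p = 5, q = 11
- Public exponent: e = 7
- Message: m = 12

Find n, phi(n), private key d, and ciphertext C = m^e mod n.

Step 1: n = 5 * 11 = 55.
Step 2: phi(n) = (5-1)(11-1) = 4 * 10 = 40.
Step 3: Find d = 7^(-1) mod 40 = 23.
  Verify: 7 * 23 = 161 = 1 (mod 40).
Step 4: C = 12^7 mod 55 = 23.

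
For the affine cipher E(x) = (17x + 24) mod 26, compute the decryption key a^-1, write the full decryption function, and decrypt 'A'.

Step 1: Find a^-1, the modular inverse of 17 mod 26.
Step 2: We need 17 * a^-1 = 1 (mod 26).
Step 3: 17 * 23 = 391 = 15 * 26 + 1, so a^-1 = 23.
Step 4: D(y) = 23(y - 24) mod 26.
Step 5: Apply to 'A' (y = 0): D(0) = 23 * (0 - 24) mod 26 = 23 * -24 mod 26 = 20 -> 'U'.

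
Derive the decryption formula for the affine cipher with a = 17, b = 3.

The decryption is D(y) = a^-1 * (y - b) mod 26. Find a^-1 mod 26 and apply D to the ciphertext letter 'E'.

Step 1: Find a^-1, the modular inverse of 17 mod 26.
Step 2: We need 17 * a^-1 = 1 (mod 26).
Step 3: 17 * 23 = 391 = 15 * 26 + 1, so a^-1 = 23.
Step 4: D(y) = 23(y - 3) mod 26.
Step 5: Apply to 'E' (y = 4): D(4) = 23 * (4 - 3) mod 26 = 23 * 1 mod 26 = 23 -> 'X'.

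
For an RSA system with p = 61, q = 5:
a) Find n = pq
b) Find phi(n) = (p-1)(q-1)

Step 1: n = p * q = 61 * 5 = 305.
Step 2: phi(n) = (p-1)(q-1) = 60 * 4 = 240.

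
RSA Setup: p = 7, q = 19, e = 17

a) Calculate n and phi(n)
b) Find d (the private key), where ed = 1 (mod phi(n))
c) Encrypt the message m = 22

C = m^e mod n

Step 1: n = 7 * 19 = 133.
Step 2: phi(n) = (7-1)(19-1) = 6 * 18 = 108.
Step 3: Find d = 17^(-1) mod 108 = 89.
  Verify: 17 * 89 = 1513 = 1 (mod 108).
Step 4: C = 22^17 mod 133 = 127.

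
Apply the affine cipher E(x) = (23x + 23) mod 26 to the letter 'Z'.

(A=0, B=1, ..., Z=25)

Step 1: Convert 'Z' to number: x = 25.
Step 2: E(25) = (23 * 25 + 23) mod 26 = 598 mod 26 = 0.
Step 3: Convert 0 back to letter: A.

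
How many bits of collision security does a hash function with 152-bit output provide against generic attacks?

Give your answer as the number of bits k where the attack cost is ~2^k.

Step 1: The hash has a 152-bit output.
Step 2: Collision resistance means it should be infeasible to find any x != y with h(x) = h(y).
By the birthday bound, a generic collision search succeeds after about sqrt(2^152) = 2^(152/2) = 2^76 evaluations.
Step 3: Security level = 76 bits.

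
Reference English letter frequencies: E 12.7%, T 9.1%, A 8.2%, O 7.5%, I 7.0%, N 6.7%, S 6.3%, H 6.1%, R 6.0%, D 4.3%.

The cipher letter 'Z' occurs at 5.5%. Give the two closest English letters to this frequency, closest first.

Step 1: Observed frequency of 'Z' is 5.5%.
Step 2: Compute distances to each reference frequency and sort:
  R (6.0%): difference = 0.5% <-- BEST
  H (6.1%): difference = 0.6% <-- RUNNER-UP
  S (6.3%): difference = 0.8%
  N (6.7%): difference = 1.2%
  D (4.3%): difference = 1.2%
Step 3: Most likely is 'R' (6.0%, diff 0.5%); second most likely is 'H' (6.1%, diff 0.6%).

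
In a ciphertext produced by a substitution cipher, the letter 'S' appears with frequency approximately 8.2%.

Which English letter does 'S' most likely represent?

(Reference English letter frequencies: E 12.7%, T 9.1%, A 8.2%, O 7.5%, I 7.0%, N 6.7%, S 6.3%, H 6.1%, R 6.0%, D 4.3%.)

Step 1: The observed frequency is 8.2%.
Step 2: Compare with English frequencies:
  E: 12.7% (difference: 4.5%)
  T: 9.1% (difference: 0.9%)
  A: 8.2% (difference: 0.0%) <-- closest
  O: 7.5% (difference: 0.7%)
  I: 7.0% (difference: 1.2%)
  N: 6.7% (difference: 1.5%)
  S: 6.3% (difference: 1.9%)
  H: 6.1% (difference: 2.1%)
  R: 6.0% (difference: 2.2%)
  D: 4.3% (difference: 3.9%)
Step 3: 'S' most likely represents 'A' (frequency 8.2%).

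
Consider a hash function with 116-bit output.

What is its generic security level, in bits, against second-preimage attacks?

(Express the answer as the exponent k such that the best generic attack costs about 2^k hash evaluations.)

Step 1: The hash has a 116-bit output.
Step 2: Second-preimage resistance means: given a specific input x, it should be infeasible to find a different y with h(y) = h(x).
With a 116-bit output, a generic search for a second preimage costs about 2^116 evaluations (each trial matches the fixed target with probability 2^-116).
Step 3: Security level = 116 bits.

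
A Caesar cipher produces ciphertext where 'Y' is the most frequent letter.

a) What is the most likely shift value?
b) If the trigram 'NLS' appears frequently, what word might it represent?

Step 1: In English, 'E' is the most frequent letter (12.7%).
Step 2: The most frequent ciphertext letter is 'Y' (position 24).
Step 3: Shift = (24 - 4) mod 26 = 20.
Step 4: Decrypt 'NLS' by shifting back 20:
  N -> T
  L -> R
  S -> Y
Step 5: 'NLS' decrypts to 'TRY'.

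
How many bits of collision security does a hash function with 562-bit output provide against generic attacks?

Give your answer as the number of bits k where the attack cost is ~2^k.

Step 1: The hash has a 562-bit output.
Step 2: Collision resistance means it should be infeasible to find any x != y with h(x) = h(y).
By the birthday bound, a generic collision search succeeds after about sqrt(2^562) = 2^(562/2) = 2^281 evaluations.
Step 3: Security level = 281 bits.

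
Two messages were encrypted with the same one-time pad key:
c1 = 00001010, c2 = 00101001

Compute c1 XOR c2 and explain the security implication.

Step 1: c1 XOR c2 = (m1 XOR k) XOR (m2 XOR k).
Step 2: By XOR associativity/commutativity: = m1 XOR m2 XOR k XOR k = m1 XOR m2.
Step 3: 00001010 XOR 00101001 = 00100011 = 35.
Step 4: The key cancels out! An attacker learns m1 XOR m2 = 35, revealing the relationship between plaintexts.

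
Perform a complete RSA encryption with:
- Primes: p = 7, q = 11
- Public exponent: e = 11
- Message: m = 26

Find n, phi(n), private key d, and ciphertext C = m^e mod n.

Step 1: n = 7 * 11 = 77.
Step 2: phi(n) = (7-1)(11-1) = 6 * 10 = 60.
Step 3: Find d = 11^(-1) mod 60 = 11.
  Verify: 11 * 11 = 121 = 1 (mod 60).
Step 4: C = 26^11 mod 77 = 59.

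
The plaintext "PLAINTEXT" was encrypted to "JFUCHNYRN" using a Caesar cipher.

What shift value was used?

Step 1: Compare first letters: P (position 15) -> J (position 9).
Step 2: Shift = (9 - 15) mod 26 = 20.
The shift value is 20.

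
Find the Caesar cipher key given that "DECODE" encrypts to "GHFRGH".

Step 1: Compare first letters: D (position 3) -> G (position 6).
Step 2: Shift = (6 - 3) mod 26 = 3.
The shift value is 3.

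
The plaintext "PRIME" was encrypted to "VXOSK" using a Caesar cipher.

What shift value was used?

Step 1: Compare first letters: P (position 15) -> V (position 21).
Step 2: Shift = (21 - 15) mod 26 = 6.
The shift value is 6.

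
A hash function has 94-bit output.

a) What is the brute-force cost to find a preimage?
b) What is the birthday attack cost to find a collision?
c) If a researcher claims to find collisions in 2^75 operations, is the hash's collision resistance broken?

Step 1: Preimage resistance requires brute-force of 2^94 operations.
Step 2: Collision resistance (birthday bound) = 2^(94/2) = 2^47.
Step 3: The claimed attack costs 2^75 operations.
Step 4: Since 2^75 >= 2^47, the claimed attack is no faster than the generic birthday attack, so this does not break collision resistance.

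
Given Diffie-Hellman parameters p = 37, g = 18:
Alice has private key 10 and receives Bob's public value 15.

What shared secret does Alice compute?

Step 1: s = B^a mod p = 15^10 mod 37.
  15^1 mod 37 = 15
  15^2 mod 37 = (15 * 15) mod 37 = 3
  15^3 mod 37 = (3 * 15) mod 37 = 8
  15^4 mod 37 = (8 * 15) mod 37 = 9
  15^5 mod 37 = (9 * 15) mod 37 = 24
  15^6 mod 37 = (24 * 15) mod 37 = 27
  15^7 mod 37 = (27 * 15) mod 37 = 35
  15^8 mod 37 = (35 * 15) mod 37 = 7
  15^9 mod 37 = (7 * 15) mod 37 = 31
  15^10 mod 37 = (31 * 15) mod 37 = 21
Result: shared secret = 21.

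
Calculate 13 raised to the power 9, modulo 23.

Step 1: Compute 13^9 mod 23 step by step, reducing modulo 23 at each step.
  13^1 mod 23 = 13
  13^2 mod 23 = (13 * 13) mod 23 = 8
  13^3 mod 23 = (8 * 13) mod 23 = 12
  13^4 mod 23 = (12 * 13) mod 23 = 18
  13^5 mod 23 = (18 * 13) mod 23 = 4
  13^6 mod 23 = (4 * 13) mod 23 = 6
  13^7 mod 23 = (6 * 13) mod 23 = 9
  13^8 mod 23 = (9 * 13) mod 23 = 2
  13^9 mod 23 = (2 * 13) mod 23 = 3
Step 2: Result = 3.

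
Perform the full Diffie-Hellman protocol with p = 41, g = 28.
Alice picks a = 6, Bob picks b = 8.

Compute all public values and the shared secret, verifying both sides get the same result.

Step 1: A = g^a mod p = 28^6 mod 41 = 2.
Step 2: B = g^b mod p = 28^8 mod 41 = 10.
Step 3: Alice computes s = B^a mod p = 10^6 mod 41 = 10.
Step 4: Bob computes s = A^b mod p = 2^8 mod 41 = 10.
Both sides agree: shared secret = 10.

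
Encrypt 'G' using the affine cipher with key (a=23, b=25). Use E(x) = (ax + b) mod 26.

Step 1: Convert 'G' to number: x = 6.
Step 2: E(6) = (23 * 6 + 25) mod 26 = 163 mod 26 = 7.
Step 3: Convert 7 back to letter: H.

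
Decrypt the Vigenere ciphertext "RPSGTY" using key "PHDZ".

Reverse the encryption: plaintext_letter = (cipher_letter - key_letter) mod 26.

Step 1: Extend key: PHDZPH
Step 2: Decrypt each letter (c - k) mod 26:
  R(17) - P(15) = (17-15) mod 26 = 2 = C
  P(15) - H(7) = (15-7) mod 26 = 8 = I
  S(18) - D(3) = (18-3) mod 26 = 15 = P
  G(6) - Z(25) = (6-25) mod 26 = 7 = H
  T(19) - P(15) = (19-15) mod 26 = 4 = E
  Y(24) - H(7) = (24-7) mod 26 = 17 = R
Plaintext: CIPHER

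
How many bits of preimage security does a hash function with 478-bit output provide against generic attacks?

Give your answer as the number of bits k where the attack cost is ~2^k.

Step 1: The hash has a 478-bit output.
Step 2: Preimage resistance means: given a digest h(x), it should be infeasible to find any input that hashes to it.
With a 478-bit output there are 2^478 possible digests, so a generic brute-force preimage search costs about 2^478 evaluations.
Step 3: Security level = 478 bits.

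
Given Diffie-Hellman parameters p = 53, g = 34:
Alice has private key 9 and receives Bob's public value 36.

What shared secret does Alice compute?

Step 1: s = B^a mod p = 36^9 mod 53.
  36^1 mod 53 = 36
  36^2 mod 53 = (36 * 36) mod 53 = 24
  36^3 mod 53 = (24 * 36) mod 53 = 16
  36^4 mod 53 = (16 * 36) mod 53 = 46
  36^5 mod 53 = (46 * 36) mod 53 = 13
  36^6 mod 53 = (13 * 36) mod 53 = 44
  36^7 mod 53 = (44 * 36) mod 53 = 47
  36^8 mod 53 = (47 * 36) mod 53 = 49
  36^9 mod 53 = (49 * 36) mod 53 = 15
Result: shared secret = 15.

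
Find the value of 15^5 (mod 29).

Step 1: Compute 15^5 mod 29 step by step, reducing modulo 29 at each step.
  15^1 mod 29 = 15
  15^2 mod 29 = (15 * 15) mod 29 = 22
  15^3 mod 29 = (22 * 15) mod 29 = 11
  15^4 mod 29 = (11 * 15) mod 29 = 20
  15^5 mod 29 = (20 * 15) mod 29 = 10
Step 2: Result = 10.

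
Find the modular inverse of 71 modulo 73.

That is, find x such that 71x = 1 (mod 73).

Step 1: We need x such that 71 * x = 1 (mod 73).
Step 2: Using the extended Euclidean algorithm or trial:
  71 * 36 = 2556 = 35 * 73 + 1.
Step 3: Since 2556 mod 73 = 1, the inverse is x = 36.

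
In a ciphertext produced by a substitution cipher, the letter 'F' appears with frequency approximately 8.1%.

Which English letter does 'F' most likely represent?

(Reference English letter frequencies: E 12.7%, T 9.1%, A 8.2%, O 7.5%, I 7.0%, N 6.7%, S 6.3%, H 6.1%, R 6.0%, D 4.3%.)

Step 1: The observed frequency is 8.1%.
Step 2: Compare with English frequencies:
  E: 12.7% (difference: 4.6%)
  T: 9.1% (difference: 1.0%)
  A: 8.2% (difference: 0.1%) <-- closest
  O: 7.5% (difference: 0.6%)
  I: 7.0% (difference: 1.1%)
  N: 6.7% (difference: 1.4%)
  S: 6.3% (difference: 1.8%)
  H: 6.1% (difference: 2.0%)
  R: 6.0% (difference: 2.1%)
  D: 4.3% (difference: 3.8%)
Step 3: 'F' most likely represents 'A' (frequency 8.2%).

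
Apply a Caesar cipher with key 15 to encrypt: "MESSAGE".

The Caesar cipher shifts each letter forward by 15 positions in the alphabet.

Step 1: For each letter, shift forward by 15 positions (mod 26).
  M (position 12) -> position (12+15) mod 26 = 1 -> B
  E (position 4) -> position (4+15) mod 26 = 19 -> T
  S (position 18) -> position (18+15) mod 26 = 7 -> H
  S (position 18) -> position (18+15) mod 26 = 7 -> H
  A (position 0) -> position (0+15) mod 26 = 15 -> P
  G (position 6) -> position (6+15) mod 26 = 21 -> V
  E (position 4) -> position (4+15) mod 26 = 19 -> T
Result: BTHHPVT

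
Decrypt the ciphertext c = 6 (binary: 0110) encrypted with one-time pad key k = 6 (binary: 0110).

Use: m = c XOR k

Step 1: XOR ciphertext with key:
  Ciphertext: 0110
  Key:        0110
  XOR:        0000
Step 2: Plaintext = 0000 = 0 in decimal.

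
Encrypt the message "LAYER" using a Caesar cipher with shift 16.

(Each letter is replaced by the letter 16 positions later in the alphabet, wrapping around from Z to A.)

Step 1: For each letter, shift forward by 16 positions (mod 26).
  L (position 11) -> position (11+16) mod 26 = 1 -> B
  A (position 0) -> position (0+16) mod 26 = 16 -> Q
  Y (position 24) -> position (24+16) mod 26 = 14 -> O
  E (position 4) -> position (4+16) mod 26 = 20 -> U
  R (position 17) -> position (17+16) mod 26 = 7 -> H
Result: BQOUH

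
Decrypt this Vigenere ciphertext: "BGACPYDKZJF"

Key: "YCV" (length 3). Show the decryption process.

Step 1: Key 'YCV' has length 3. Extended key: YCVYCVYCVYC
Step 2: Decrypt each position:
  B(1) - Y(24) = 3 = D
  G(6) - C(2) = 4 = E
  A(0) - V(21) = 5 = F
  C(2) - Y(24) = 4 = E
  P(15) - C(2) = 13 = N
  Y(24) - V(21) = 3 = D
  D(3) - Y(24) = 5 = F
  K(10) - C(2) = 8 = I
  Z(25) - V(21) = 4 = E
  J(9) - Y(24) = 11 = L
  F(5) - C(2) = 3 = D
Plaintext: DEFENDFIELD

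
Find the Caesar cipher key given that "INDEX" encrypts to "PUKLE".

Step 1: Compare first letters: I (position 8) -> P (position 15).
Step 2: Shift = (15 - 8) mod 26 = 7.
The shift value is 7.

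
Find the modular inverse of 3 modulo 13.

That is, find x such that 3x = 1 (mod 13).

Step 1: We need x such that 3 * x = 1 (mod 13).
Step 2: Using the extended Euclidean algorithm or trial:
  3 * 9 = 27 = 2 * 13 + 1.
Step 3: Since 27 mod 13 = 1, the inverse is x = 9.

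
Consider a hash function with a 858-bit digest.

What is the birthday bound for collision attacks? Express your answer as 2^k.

Step 1: The birthday paradox gives collision probability ~50% after sqrt(2^n) = 2^(n/2) hashes.
Step 2: For 858-bit output: 2^(858/2) = 2^429.
Step 3: Approximately 2^429 hash computations needed.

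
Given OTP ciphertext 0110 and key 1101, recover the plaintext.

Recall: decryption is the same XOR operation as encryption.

Step 1: XOR ciphertext with key:
  Ciphertext: 0110
  Key:        1101
  XOR:        1011
Step 2: Plaintext = 1011 = 11 in decimal.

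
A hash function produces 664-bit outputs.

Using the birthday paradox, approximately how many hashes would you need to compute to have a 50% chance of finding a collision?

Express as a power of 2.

Step 1: The birthday paradox gives collision probability ~50% after sqrt(2^n) = 2^(n/2) hashes.
Step 2: For 664-bit output: 2^(664/2) = 2^332.
Step 3: Approximately 2^332 hash computations needed.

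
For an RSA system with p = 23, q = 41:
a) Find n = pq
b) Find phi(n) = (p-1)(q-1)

Step 1: n = p * q = 23 * 41 = 943.
Step 2: phi(n) = (p-1)(q-1) = 22 * 40 = 880.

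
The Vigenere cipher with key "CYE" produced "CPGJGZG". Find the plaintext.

Step 1: Extend key: CYECYEC
Step 2: Decrypt each letter (c - k) mod 26:
  C(2) - C(2) = (2-2) mod 26 = 0 = A
  P(15) - Y(24) = (15-24) mod 26 = 17 = R
  G(6) - E(4) = (6-4) mod 26 = 2 = C
  J(9) - C(2) = (9-2) mod 26 = 7 = H
  G(6) - Y(24) = (6-24) mod 26 = 8 = I
  Z(25) - E(4) = (25-4) mod 26 = 21 = V
  G(6) - C(2) = (6-2) mod 26 = 4 = E
Plaintext: ARCHIVE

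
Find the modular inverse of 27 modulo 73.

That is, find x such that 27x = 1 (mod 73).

Step 1: We need x such that 27 * x = 1 (mod 73).
Step 2: Using the extended Euclidean algorithm or trial:
  27 * 46 = 1242 = 17 * 73 + 1.
Step 3: Since 1242 mod 73 = 1, the inverse is x = 46.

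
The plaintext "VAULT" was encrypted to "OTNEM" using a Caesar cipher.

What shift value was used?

Step 1: Compare first letters: V (position 21) -> O (position 14).
Step 2: Shift = (14 - 21) mod 26 = 19.
The shift value is 19.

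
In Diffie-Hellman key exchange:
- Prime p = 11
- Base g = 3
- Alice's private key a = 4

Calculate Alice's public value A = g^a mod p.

Step 1: A = g^a mod p = 3^4 mod 11.
  3^1 mod 11 = 3
  3^2 mod 11 = (3 * 3) mod 11 = 9
  3^3 mod 11 = (9 * 3) mod 11 = 5
  3^4 mod 11 = (5 * 3) mod 11 = 4
Result: A = 4.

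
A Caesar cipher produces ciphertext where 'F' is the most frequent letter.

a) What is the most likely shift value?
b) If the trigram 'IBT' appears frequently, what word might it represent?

Step 1: In English, 'E' is the most frequent letter (12.7%).
Step 2: The most frequent ciphertext letter is 'F' (position 5).
Step 3: Shift = (5 - 4) mod 26 = 1.
Step 4: Decrypt 'IBT' by shifting back 1:
  I -> H
  B -> A
  T -> S
Step 5: 'IBT' decrypts to 'HAS'.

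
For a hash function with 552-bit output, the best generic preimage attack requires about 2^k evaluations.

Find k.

Step 1: The hash has a 552-bit output.
Step 2: Preimage resistance means: given a digest h(x), it should be infeasible to find any input that hashes to it.
With a 552-bit output there are 2^552 possible digests, so a generic brute-force preimage search costs about 2^552 evaluations.
Step 3: Security level = 552 bits.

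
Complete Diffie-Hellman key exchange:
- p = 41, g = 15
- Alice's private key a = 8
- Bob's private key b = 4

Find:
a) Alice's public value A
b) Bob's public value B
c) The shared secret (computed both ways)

Step 1: A = g^a mod p = 15^8 mod 41 = 18.
Step 2: B = g^b mod p = 15^4 mod 41 = 31.
Step 3: Alice computes s = B^a mod p = 31^8 mod 41 = 16.
Step 4: Bob computes s = A^b mod p = 18^4 mod 41 = 16.
Both sides agree: shared secret = 16.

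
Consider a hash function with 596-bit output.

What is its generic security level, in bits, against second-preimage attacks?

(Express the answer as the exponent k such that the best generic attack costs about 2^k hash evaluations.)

Step 1: The hash has a 596-bit output.
Step 2: Second-preimage resistance means: given a specific input x, it should be infeasible to find a different y with h(y) = h(x).
With a 596-bit output, a generic search for a second preimage costs about 2^596 evaluations (each trial matches the fixed target with probability 2^-596).
Step 3: Security level = 596 bits.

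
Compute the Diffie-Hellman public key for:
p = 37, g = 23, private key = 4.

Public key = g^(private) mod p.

Step 1: A = g^a mod p = 23^4 mod 37.
  23^1 mod 37 = 23
  23^2 mod 37 = (23 * 23) mod 37 = 11
  23^3 mod 37 = (11 * 23) mod 37 = 31
  23^4 mod 37 = (31 * 23) mod 37 = 10
Result: A = 10.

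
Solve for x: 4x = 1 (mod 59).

Step 1: We need x such that 4 * x = 1 (mod 59).
Step 2: Using the extended Euclidean algorithm or trial:
  4 * 15 = 60 = 1 * 59 + 1.
Step 3: Since 60 mod 59 = 1, the inverse is x = 15.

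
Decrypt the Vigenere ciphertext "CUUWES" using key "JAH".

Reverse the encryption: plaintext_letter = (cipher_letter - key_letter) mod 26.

Step 1: Extend key: JAHJAH
Step 2: Decrypt each letter (c - k) mod 26:
  C(2) - J(9) = (2-9) mod 26 = 19 = T
  U(20) - A(0) = (20-0) mod 26 = 20 = U
  U(20) - H(7) = (20-7) mod 26 = 13 = N
  W(22) - J(9) = (22-9) mod 26 = 13 = N
  E(4) - A(0) = (4-0) mod 26 = 4 = E
  S(18) - H(7) = (18-7) mod 26 = 11 = L
Plaintext: TUNNEL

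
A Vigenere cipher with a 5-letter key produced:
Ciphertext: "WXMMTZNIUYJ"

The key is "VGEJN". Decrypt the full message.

Step 1: Key 'VGEJN' has length 5. Extended key: VGEJNVGEJNV
Step 2: Decrypt each position:
  W(22) - V(21) = 1 = B
  X(23) - G(6) = 17 = R
  M(12) - E(4) = 8 = I
  M(12) - J(9) = 3 = D
  T(19) - N(13) = 6 = G
  Z(25) - V(21) = 4 = E
  N(13) - G(6) = 7 = H
  I(8) - E(4) = 4 = E
  U(20) - J(9) = 11 = L
  Y(24) - N(13) = 11 = L
  J(9) - V(21) = 14 = O
Plaintext: BRIDGEHELLO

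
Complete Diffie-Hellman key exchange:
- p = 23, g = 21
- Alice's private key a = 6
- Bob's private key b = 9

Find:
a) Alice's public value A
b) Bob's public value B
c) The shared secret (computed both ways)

Step 1: A = g^a mod p = 21^6 mod 23 = 18.
Step 2: B = g^b mod p = 21^9 mod 23 = 17.
Step 3: Alice computes s = B^a mod p = 17^6 mod 23 = 12.
Step 4: Bob computes s = A^b mod p = 18^9 mod 23 = 12.
Both sides agree: shared secret = 12.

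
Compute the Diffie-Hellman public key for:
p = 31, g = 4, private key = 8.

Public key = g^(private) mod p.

Step 1: A = g^a mod p = 4^8 mod 31.
  4^1 mod 31 = 4
  4^2 mod 31 = (4 * 4) mod 31 = 16
  4^3 mod 31 = (16 * 4) mod 31 = 2
  4^4 mod 31 = (2 * 4) mod 31 = 8
  4^5 mod 31 = (8 * 4) mod 31 = 1
  4^6 mod 31 = (1 * 4) mod 31 = 4
  4^7 mod 31 = (4 * 4) mod 31 = 16
  4^8 mod 31 = (16 * 4) mod 31 = 2
Result: A = 2.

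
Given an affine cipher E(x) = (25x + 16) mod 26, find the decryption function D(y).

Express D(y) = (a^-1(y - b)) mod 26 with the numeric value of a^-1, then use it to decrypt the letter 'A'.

Step 1: Find a^-1, the modular inverse of 25 mod 26.
Step 2: We need 25 * a^-1 = 1 (mod 26).
Step 3: 25 * 25 = 625 = 24 * 26 + 1, so a^-1 = 25.
Step 4: D(y) = 25(y - 16) mod 26.
Step 5: Apply to 'A' (y = 0): D(0) = 25 * (0 - 16) mod 26 = 25 * -16 mod 26 = 16 -> 'Q'.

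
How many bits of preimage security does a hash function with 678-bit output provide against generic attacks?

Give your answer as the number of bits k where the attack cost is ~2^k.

Step 1: The hash has a 678-bit output.
Step 2: Preimage resistance means: given a digest h(x), it should be infeasible to find any input that hashes to it.
With a 678-bit output there are 2^678 possible digests, so a generic brute-force preimage search costs about 2^678 evaluations.
Step 3: Security level = 678 bits.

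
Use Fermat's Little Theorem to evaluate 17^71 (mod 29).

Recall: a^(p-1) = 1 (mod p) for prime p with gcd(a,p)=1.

Step 1: Since 29 is prime, by Fermat's Little Theorem: 17^28 = 1 (mod 29).
Step 2: Reduce exponent: 71 mod 28 = 15.
Step 3: So 17^71 = 17^15 (mod 29).
Step 4: 17^15 mod 29 = 12.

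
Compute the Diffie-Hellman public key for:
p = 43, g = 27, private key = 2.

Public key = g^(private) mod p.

Step 1: A = g^a mod p = 27^2 mod 43.
  27^1 mod 43 = 27
  27^2 mod 43 = (27 * 27) mod 43 = 41
Result: A = 41.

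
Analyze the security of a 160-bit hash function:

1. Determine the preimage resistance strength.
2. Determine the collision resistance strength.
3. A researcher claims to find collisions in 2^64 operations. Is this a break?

Step 1: Preimage resistance requires brute-force of 2^160 operations.
Step 2: Collision resistance (birthday bound) = 2^(160/2) = 2^80.
Step 3: The claimed attack costs 2^64 operations.
Step 4: Since 2^64 < 2^80, the claimed attack beats the generic birthday bound, so collision resistance is broken.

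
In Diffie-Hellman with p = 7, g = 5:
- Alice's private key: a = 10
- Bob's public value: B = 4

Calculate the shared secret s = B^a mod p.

Step 1: s = B^a mod p = 4^10 mod 7.
  4^1 mod 7 = 4
  4^2 mod 7 = (4 * 4) mod 7 = 2
  4^3 mod 7 = (2 * 4) mod 7 = 1
  4^4 mod 7 = (1 * 4) mod 7 = 4
  4^5 mod 7 = (4 * 4) mod 7 = 2
  4^6 mod 7 = (2 * 4) mod 7 = 1
  4^7 mod 7 = (1 * 4) mod 7 = 4
  4^8 mod 7 = (4 * 4) mod 7 = 2
  4^9 mod 7 = (2 * 4) mod 7 = 1
  4^10 mod 7 = (1 * 4) mod 7 = 4
Result: shared secret = 4.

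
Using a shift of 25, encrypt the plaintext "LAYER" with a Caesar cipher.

Step 1: For each letter, shift forward by 25 positions (mod 26).
  L (position 11) -> position (11+25) mod 26 = 10 -> K
  A (position 0) -> position (0+25) mod 26 = 25 -> Z
  Y (position 24) -> position (24+25) mod 26 = 23 -> X
  E (position 4) -> position (4+25) mod 26 = 3 -> D
  R (position 17) -> position (17+25) mod 26 = 16 -> Q
Result: KZXDQ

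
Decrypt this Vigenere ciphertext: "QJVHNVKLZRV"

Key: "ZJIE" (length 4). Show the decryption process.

Step 1: Key 'ZJIE' has length 4. Extended key: ZJIEZJIEZJI
Step 2: Decrypt each position:
  Q(16) - Z(25) = 17 = R
  J(9) - J(9) = 0 = A
  V(21) - I(8) = 13 = N
  H(7) - E(4) = 3 = D
  N(13) - Z(25) = 14 = O
  V(21) - J(9) = 12 = M
  K(10) - I(8) = 2 = C
  L(11) - E(4) = 7 = H
  Z(25) - Z(25) = 0 = A
  R(17) - J(9) = 8 = I
  V(21) - I(8) = 13 = N
Plaintext: RANDOMCHAIN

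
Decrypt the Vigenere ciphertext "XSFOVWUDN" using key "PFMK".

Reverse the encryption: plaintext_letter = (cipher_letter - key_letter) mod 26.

Step 1: Extend key: PFMKPFMKP
Step 2: Decrypt each letter (c - k) mod 26:
  X(23) - P(15) = (23-15) mod 26 = 8 = I
  S(18) - F(5) = (18-5) mod 26 = 13 = N
  F(5) - M(12) = (5-12) mod 26 = 19 = T
  O(14) - K(10) = (14-10) mod 26 = 4 = E
  V(21) - P(15) = (21-15) mod 26 = 6 = G
  W(22) - F(5) = (22-5) mod 26 = 17 = R
  U(20) - M(12) = (20-12) mod 26 = 8 = I
  D(3) - K(10) = (3-10) mod 26 = 19 = T
  N(13) - P(15) = (13-15) mod 26 = 24 = Y
Plaintext: INTEGRITY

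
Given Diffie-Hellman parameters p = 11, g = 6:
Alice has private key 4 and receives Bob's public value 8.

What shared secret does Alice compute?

Step 1: s = B^a mod p = 8^4 mod 11.
  8^1 mod 11 = 8
  8^2 mod 11 = (8 * 8) mod 11 = 9
  8^3 mod 11 = (9 * 8) mod 11 = 6
  8^4 mod 11 = (6 * 8) mod 11 = 4
Result: shared secret = 4.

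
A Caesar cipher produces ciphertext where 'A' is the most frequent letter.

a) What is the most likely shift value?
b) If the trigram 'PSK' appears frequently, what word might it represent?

Step 1: In English, 'E' is the most frequent letter (12.7%).
Step 2: The most frequent ciphertext letter is 'A' (position 0).
Step 3: Shift = (0 - 4) mod 26 = 22.
Step 4: Decrypt 'PSK' by shifting back 22:
  P -> T
  S -> W
  K -> O
Step 5: 'PSK' decrypts to 'TWO'.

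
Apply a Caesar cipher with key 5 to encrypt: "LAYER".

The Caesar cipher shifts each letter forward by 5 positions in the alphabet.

Step 1: For each letter, shift forward by 5 positions (mod 26).
  L (position 11) -> position (11+5) mod 26 = 16 -> Q
  A (position 0) -> position (0+5) mod 26 = 5 -> F
  Y (position 24) -> position (24+5) mod 26 = 3 -> D
  E (position 4) -> position (4+5) mod 26 = 9 -> J
  R (position 17) -> position (17+5) mod 26 = 22 -> W
Result: QFDJW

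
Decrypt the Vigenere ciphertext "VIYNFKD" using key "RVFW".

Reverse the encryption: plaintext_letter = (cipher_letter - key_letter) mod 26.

Step 1: Extend key: RVFWRVF
Step 2: Decrypt each letter (c - k) mod 26:
  V(21) - R(17) = (21-17) mod 26 = 4 = E
  I(8) - V(21) = (8-21) mod 26 = 13 = N
  Y(24) - F(5) = (24-5) mod 26 = 19 = T
  N(13) - W(22) = (13-22) mod 26 = 17 = R
  F(5) - R(17) = (5-17) mod 26 = 14 = O
  K(10) - V(21) = (10-21) mod 26 = 15 = P
  D(3) - F(5) = (3-5) mod 26 = 24 = Y
Plaintext: ENTROPY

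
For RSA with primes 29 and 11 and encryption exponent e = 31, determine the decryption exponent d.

Step 1: n = 29 * 11 = 319.
Step 2: phi(n) = 28 * 10 = 280.
Step 3: Find d such that 31 * d = 1 (mod 280).
Step 4: d = 31^(-1) mod 280 = 271.
Verification: 31 * 271 = 8401 = 30 * 280 + 1.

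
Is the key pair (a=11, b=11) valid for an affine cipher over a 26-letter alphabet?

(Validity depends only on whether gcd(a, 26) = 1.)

Step 1: Compute gcd(11, 26).
Step 2: gcd(11, 26) = 1.
Since gcd = 1, 11 is coprime with 26, so it is a valid key.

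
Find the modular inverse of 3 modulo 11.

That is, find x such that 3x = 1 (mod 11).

Step 1: We need x such that 3 * x = 1 (mod 11).
Step 2: Using the extended Euclidean algorithm or trial:
  3 * 4 = 12 = 1 * 11 + 1.
Step 3: Since 12 mod 11 = 1, the inverse is x = 4.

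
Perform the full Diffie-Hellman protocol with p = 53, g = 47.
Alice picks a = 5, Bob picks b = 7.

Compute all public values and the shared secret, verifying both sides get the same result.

Step 1: A = g^a mod p = 47^5 mod 53 = 15.
Step 2: B = g^b mod p = 47^7 mod 53 = 10.
Step 3: Alice computes s = B^a mod p = 10^5 mod 53 = 42.
Step 4: Bob computes s = A^b mod p = 15^7 mod 53 = 42.
Both sides agree: shared secret = 42.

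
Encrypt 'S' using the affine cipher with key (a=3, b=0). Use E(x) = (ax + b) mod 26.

Step 1: Convert 'S' to number: x = 18.
Step 2: E(18) = (3 * 18 + 0) mod 26 = 54 mod 26 = 2.
Step 3: Convert 2 back to letter: C.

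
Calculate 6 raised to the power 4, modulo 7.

Step 1: Compute 6^4 mod 7 step by step, reducing modulo 7 at each step.
  6^1 mod 7 = 6
  6^2 mod 7 = (6 * 6) mod 7 = 1
  6^3 mod 7 = (1 * 6) mod 7 = 6
  6^4 mod 7 = (6 * 6) mod 7 = 1
Step 2: Result = 1.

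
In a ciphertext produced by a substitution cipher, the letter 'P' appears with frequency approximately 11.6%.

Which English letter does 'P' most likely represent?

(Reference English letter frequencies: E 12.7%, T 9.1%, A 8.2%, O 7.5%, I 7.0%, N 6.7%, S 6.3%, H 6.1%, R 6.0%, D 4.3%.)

Step 1: The observed frequency is 11.6%.
Step 2: Compare with English frequencies:
  E: 12.7% (difference: 1.1%) <-- closest
  T: 9.1% (difference: 2.5%)
  A: 8.2% (difference: 3.4%)
  O: 7.5% (difference: 4.1%)
  I: 7.0% (difference: 4.6%)
  N: 6.7% (difference: 4.9%)
  S: 6.3% (difference: 5.3%)
  H: 6.1% (difference: 5.5%)
  R: 6.0% (difference: 5.6%)
  D: 4.3% (difference: 7.3%)
Step 3: 'P' most likely represents 'E' (frequency 12.7%).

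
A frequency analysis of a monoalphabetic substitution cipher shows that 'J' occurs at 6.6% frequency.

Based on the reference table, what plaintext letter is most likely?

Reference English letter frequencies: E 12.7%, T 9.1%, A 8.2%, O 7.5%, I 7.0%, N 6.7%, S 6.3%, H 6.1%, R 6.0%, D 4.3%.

Step 1: The observed frequency is 6.6%.
Step 2: Compare with English frequencies:
  E: 12.7% (difference: 6.1%)
  T: 9.1% (difference: 2.5%)
  A: 8.2% (difference: 1.6%)
  O: 7.5% (difference: 0.9%)
  I: 7.0% (difference: 0.4%)
  N: 6.7% (difference: 0.1%) <-- closest
  S: 6.3% (difference: 0.3%)
  H: 6.1% (difference: 0.5%)
  R: 6.0% (difference: 0.6%)
  D: 4.3% (difference: 2.3%)
Step 3: 'J' most likely represents 'N' (frequency 6.7%).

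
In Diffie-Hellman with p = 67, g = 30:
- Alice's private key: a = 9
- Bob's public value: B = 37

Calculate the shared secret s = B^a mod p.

Step 1: s = B^a mod p = 37^9 mod 67.
  37^1 mod 67 = 37
  37^2 mod 67 = (37 * 37) mod 67 = 29
  37^3 mod 67 = (29 * 37) mod 67 = 1
  37^4 mod 67 = (1 * 37) mod 67 = 37
  37^5 mod 67 = (37 * 37) mod 67 = 29
  37^6 mod 67 = (29 * 37) mod 67 = 1
  37^7 mod 67 = (1 * 37) mod 67 = 37
  37^8 mod 67 = (37 * 37) mod 67 = 29
  37^9 mod 67 = (29 * 37) mod 67 = 1
Result: shared secret = 1.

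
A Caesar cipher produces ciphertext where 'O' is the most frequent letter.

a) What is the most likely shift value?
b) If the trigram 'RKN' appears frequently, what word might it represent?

Step 1: In English, 'E' is the most frequent letter (12.7%).
Step 2: The most frequent ciphertext letter is 'O' (position 14).
Step 3: Shift = (14 - 4) mod 26 = 10.
Step 4: Decrypt 'RKN' by shifting back 10:
  R -> H
  K -> A
  N -> D
Step 5: 'RKN' decrypts to 'HAD'.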